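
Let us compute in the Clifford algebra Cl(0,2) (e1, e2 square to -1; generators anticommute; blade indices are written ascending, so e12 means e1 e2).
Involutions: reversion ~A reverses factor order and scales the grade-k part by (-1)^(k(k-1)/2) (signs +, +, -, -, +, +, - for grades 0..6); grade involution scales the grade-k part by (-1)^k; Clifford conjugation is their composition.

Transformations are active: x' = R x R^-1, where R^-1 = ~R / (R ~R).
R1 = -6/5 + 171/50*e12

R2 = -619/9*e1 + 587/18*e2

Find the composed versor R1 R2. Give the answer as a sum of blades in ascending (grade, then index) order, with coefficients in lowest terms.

Distribute over the terms of R1 (each basis-blade product reordered to ascending indices, repeated generators contracted through their squares):
(-6/5) R2 = 1238/15*e1 - 587/15*e2
(171/50*e12) R2 = -11153/100*e1 - 11761/50*e2
Summing the partial products and collecting blades:
Answer: -8699/300*e1 - 41153/150*e2


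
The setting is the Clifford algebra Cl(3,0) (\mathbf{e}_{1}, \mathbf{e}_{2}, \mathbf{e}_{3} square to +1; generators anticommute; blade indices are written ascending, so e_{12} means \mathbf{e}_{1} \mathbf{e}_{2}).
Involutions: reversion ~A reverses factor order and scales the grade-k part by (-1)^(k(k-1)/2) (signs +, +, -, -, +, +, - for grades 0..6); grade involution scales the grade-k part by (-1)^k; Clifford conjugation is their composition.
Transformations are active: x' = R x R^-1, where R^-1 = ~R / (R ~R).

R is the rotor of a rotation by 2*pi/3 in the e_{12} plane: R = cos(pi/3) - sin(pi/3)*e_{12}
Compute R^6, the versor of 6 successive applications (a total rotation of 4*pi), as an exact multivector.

The rotor phase is half the rotation angle and phases add under composition, so 6 steps in the e_{12} plane accumulate phase 6*(pi/3) = 2 \pi: R^6 = cos(2 \pi) - sin(2 \pi)*e_{12}.
cos(2 \pi) = 1 and sin(2 \pi) = 0, so R^6 = 1. The total rotation 4*pi is 2 full turns, so every vector returns to itself, yet the rotor is +1, back on the identity sheet (an even number of 2*pi turns).
Answer: 1


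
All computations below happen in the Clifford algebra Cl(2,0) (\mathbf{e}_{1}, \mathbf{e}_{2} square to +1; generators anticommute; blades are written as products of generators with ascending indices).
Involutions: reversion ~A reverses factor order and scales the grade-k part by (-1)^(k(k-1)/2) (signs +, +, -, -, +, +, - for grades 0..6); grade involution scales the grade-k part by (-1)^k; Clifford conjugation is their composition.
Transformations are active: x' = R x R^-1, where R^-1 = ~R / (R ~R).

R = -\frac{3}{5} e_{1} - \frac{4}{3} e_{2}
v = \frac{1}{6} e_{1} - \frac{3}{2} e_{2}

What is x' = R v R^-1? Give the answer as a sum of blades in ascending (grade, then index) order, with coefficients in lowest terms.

~R = -\frac{3}{5} e_{1} - \frac{4}{3} e_{2}, and R ~R = \frac{481}{225}, so R^-1 = ~R / (\frac{481}{225}).
R v = \frac{19}{10} + \frac{101}{90} e_{1} e_{2}
Answer: -\frac{3559}{2886} e_{1} - \frac{837}{962} e_{2}


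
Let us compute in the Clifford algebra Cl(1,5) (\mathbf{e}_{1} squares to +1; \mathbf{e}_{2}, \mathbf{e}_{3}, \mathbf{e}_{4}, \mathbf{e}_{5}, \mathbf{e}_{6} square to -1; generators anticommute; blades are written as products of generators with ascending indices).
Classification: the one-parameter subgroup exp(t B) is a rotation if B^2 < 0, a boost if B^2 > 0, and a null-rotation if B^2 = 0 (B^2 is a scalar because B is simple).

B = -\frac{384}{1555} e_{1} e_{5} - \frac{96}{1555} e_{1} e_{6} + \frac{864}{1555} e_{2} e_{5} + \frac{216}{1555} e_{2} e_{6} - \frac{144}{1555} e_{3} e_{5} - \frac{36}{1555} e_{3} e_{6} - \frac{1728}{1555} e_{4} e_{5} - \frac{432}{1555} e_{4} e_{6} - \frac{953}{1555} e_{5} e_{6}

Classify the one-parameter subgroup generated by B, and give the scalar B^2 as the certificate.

B^2 term by term: the squares give (-\frac{384}{1555})^2*(e_{1} e_{5})^2 + (-\frac{96}{1555})^2*(e_{1} e_{6})^2 + (\frac{864}{1555})^2*(e_{2} e_{5})^2 + (\frac{216}{1555})^2*(e_{2} e_{6})^2 + (-\frac{144}{1555})^2*(e_{3} e_{5})^2 + (-\frac{36}{1555})^2*(e_{3} e_{6})^2 + (-\frac{1728}{1555})^2*(e_{4} e_{5})^2 + (-\frac{432}{1555})^2*(e_{4} e_{6})^2 + (-\frac{953}{1555})^2*(e_{5} e_{6})^2 = \frac{147456}{2418025}*(+1) + \frac{9216}{2418025}*(+1) + \frac{746496}{2418025}*(-1) + \frac{46656}{2418025}*(-1) + \frac{20736}{2418025}*(-1) + \frac{1296}{2418025}*(-1) + \frac{2985984}{2418025}*(-1) + \frac{186624}{2418025}*(-1) + \frac{908209}{2418025}*(-1) = -\frac{49}{25} (each basis 2-blade squares to minus the product of its generators' squares); cross terms between blades sharing an index anticommute and cancel; the commuting (index-disjoint) pairs give grade-4 terms 2*c*c'*(blade product), which cancel blade by blade — e_{1} e_{2} e_{5} e_{6}: \frac{165888}{2418025} - \frac{165888}{2418025} = 0; e_{1} e_{3} e_{5} e_{6}: -\frac{27648}{2418025} + \frac{27648}{2418025} = 0; e_{1} e_{4} e_{5} e_{6}: -\frac{331776}{2418025} + \frac{331776}{2418025} = 0; e_{2} e_{3} e_{5} e_{6}: \frac{62208}{2418025} - \frac{62208}{2418025} = 0; e_{2} e_{4} e_{5} e_{6}: \frac{746496}{2418025} - \frac{746496}{2418025} = 0; e_{3} e_{4} e_{5} e_{6}: -\frac{124416}{2418025} + \frac{124416}{2418025} = 0 — confirming B is simple. So B^2 = -\frac{49}{25}.
Answer: rotation, certificate B^2 = -\frac{49}{25}. Certificate logic: -\frac{49}{25} is a conjugation-invariant scalar, so its sign fixes rotation versus boost versus null-rotation outright.


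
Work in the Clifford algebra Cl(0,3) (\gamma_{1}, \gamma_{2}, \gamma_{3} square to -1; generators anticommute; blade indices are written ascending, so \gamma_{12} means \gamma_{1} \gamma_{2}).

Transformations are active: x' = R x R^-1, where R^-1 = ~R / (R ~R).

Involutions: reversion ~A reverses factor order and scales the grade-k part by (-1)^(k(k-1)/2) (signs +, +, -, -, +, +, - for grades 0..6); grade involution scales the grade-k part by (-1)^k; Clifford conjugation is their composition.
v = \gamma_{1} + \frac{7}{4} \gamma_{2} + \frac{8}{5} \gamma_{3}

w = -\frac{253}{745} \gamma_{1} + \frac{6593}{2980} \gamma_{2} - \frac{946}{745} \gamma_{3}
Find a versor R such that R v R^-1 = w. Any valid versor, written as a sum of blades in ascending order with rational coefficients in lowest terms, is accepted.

Equal squares first: v^2 = w^2 = -\frac{2649}{400}. Then v + w = \frac{492}{745} \gamma_{1} + \frac{2952}{745} \gamma_{2} + \frac{246}{745} \gamma_{3} is a versor taking v to w, provided it is invertible.
Answer: \frac{492}{745} \gamma_{1} + \frac{2952}{745} \gamma_{2} + \frac{246}{745} \gamma_{3}


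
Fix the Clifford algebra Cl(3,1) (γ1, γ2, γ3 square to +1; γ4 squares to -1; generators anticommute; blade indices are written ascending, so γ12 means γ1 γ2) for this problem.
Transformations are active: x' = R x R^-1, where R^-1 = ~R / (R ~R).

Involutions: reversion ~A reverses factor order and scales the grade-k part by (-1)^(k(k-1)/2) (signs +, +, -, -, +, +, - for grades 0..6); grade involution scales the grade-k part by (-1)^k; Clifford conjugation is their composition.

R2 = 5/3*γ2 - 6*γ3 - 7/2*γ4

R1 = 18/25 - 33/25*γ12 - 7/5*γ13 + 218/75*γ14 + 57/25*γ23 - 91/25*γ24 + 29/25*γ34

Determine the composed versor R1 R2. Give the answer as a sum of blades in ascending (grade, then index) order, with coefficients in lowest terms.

Distribute over the terms of R2 (each basis-blade product reordered to ascending indices, repeated generators contracted through their squares):
R1 (5/3*γ2) = -11/5*γ1 + 6/5*γ2 - 19/5*γ3 + 91/15*γ4 + 7/3*γ123 - 218/45*γ124 + 29/15*γ234
R1 (-6*γ3) = 42/5*γ1 - 342/25*γ2 - 108/25*γ3 + 174/25*γ4 + 198/25*γ123 + 436/25*γ134 - 546/25*γ234
R1 (-7/2*γ4) = 763/75*γ1 - 637/50*γ2 + 203/50*γ3 - 63/25*γ4 + 231/50*γ124 + 49/10*γ134 - 399/50*γ234
Summing the partial products and collecting blades:
Answer: 1228/75*γ1 - 1261/50*γ2 - 203/50*γ3 + 788/75*γ4 + 769/75*γ123 - 101/450*γ124 + 1117/50*γ134 - 4183/150*γ234


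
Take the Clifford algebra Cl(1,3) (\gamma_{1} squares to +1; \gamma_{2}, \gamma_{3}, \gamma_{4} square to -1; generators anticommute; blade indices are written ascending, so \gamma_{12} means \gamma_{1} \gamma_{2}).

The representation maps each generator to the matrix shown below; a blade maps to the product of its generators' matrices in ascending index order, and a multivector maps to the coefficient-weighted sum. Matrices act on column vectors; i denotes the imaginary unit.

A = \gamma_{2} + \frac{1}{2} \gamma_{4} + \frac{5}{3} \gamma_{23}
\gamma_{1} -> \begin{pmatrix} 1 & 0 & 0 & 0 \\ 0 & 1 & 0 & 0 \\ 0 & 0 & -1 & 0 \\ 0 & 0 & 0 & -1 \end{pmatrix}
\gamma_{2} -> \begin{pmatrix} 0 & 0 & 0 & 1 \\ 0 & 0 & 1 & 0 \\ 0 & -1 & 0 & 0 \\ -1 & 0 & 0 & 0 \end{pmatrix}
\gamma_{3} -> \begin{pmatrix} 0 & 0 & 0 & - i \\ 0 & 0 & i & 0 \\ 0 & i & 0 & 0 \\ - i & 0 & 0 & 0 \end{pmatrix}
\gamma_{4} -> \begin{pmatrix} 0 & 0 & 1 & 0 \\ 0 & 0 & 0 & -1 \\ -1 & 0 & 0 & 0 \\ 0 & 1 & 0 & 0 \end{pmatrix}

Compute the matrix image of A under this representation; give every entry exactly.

Bivector images (products of the table entries): rho(\gamma_{23}) = rho(\gamma_{2})rho(\gamma_{3}) = \begin{pmatrix} - i & 0 & 0 & 0 \\ 0 & i & 0 & 0 \\ 0 & 0 & - i & 0 \\ 0 & 0 & 0 & i \end{pmatrix}.
M = (1)*rho(\gamma_{2}) + (\frac{1}{2})*rho(\gamma_{4}) + (\frac{5}{3})*rho(\gamma_{23}), summed entrywise:
Answer: \begin{pmatrix} - \frac{5 i}{3} & 0 & \frac{1}{2} & 1 \\ 0 & \frac{5 i}{3} & 1 & - \frac{1}{2} \\ - \frac{1}{2} & -1 & - \frac{5 i}{3} & 0 \\ -1 & \frac{1}{2} & 0 & \frac{5 i}{3} \end{pmatrix}


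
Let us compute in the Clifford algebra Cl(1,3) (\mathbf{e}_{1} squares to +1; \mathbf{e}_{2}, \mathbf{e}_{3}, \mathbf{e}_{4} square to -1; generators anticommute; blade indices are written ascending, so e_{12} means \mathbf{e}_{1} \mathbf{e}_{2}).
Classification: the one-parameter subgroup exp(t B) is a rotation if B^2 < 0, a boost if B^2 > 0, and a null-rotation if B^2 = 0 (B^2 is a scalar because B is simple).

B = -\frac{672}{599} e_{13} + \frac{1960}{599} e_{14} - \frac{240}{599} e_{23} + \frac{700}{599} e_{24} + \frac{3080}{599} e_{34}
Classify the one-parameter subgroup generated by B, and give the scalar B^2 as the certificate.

B^2 term by term: the squares give (-\frac{672}{599})^2*(e_{13})^2 + (\frac{1960}{599})^2*(e_{14})^2 + (-\frac{240}{599})^2*(e_{23})^2 + (\frac{700}{599})^2*(e_{24})^2 + (\frac{3080}{599})^2*(e_{34})^2 = \frac{451584}{358801}*(+1) + \frac{3841600}{358801}*(+1) + \frac{57600}{358801}*(-1) + \frac{490000}{358801}*(-1) + \frac{9486400}{358801}*(-1) = -16 (each basis 2-blade squares to minus the product of its generators' squares); cross terms between blades sharing an index anticommute and cancel; the commuting (index-disjoint) pairs give grade-4 terms 2*c*c'*(blade product), which cancel blade by blade — e_{1234}: \frac{940800}{358801} - \frac{940800}{358801} = 0 — confirming B is simple. So B^2 = -16.
Answer: rotation, certificate B^2 = -16. B^2 = -16 is basis-independent, so its sign is the whole story.


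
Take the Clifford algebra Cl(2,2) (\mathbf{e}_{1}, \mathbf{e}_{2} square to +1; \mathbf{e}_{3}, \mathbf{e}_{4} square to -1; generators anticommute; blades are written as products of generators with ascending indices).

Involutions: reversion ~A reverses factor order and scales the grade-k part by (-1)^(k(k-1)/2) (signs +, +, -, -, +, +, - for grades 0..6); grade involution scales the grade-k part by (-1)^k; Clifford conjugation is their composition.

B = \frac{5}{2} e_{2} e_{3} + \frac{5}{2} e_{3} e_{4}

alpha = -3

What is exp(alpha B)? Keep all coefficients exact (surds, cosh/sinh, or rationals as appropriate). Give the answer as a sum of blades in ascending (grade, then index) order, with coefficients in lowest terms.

B^2 term by term: the squares give (\frac{5}{2})^2*(e_{2} e_{3})^2 + (\frac{5}{2})^2*(e_{3} e_{4})^2 = \frac{25}{4}*(+1) + \frac{25}{4}*(-1) = 0 (each basis 2-blade squares to minus the product of its generators' squares); cross terms between blades sharing an index anticommute and cancel. So B^2 = 0.
B^2 = 0, so the series truncates immediately: exp(alpha B) = 1 + alpha B (parabolic case).
Answer: 1 - \frac{15}{2} e_{2} e_{3} - \frac{15}{2} e_{3} e_{4}


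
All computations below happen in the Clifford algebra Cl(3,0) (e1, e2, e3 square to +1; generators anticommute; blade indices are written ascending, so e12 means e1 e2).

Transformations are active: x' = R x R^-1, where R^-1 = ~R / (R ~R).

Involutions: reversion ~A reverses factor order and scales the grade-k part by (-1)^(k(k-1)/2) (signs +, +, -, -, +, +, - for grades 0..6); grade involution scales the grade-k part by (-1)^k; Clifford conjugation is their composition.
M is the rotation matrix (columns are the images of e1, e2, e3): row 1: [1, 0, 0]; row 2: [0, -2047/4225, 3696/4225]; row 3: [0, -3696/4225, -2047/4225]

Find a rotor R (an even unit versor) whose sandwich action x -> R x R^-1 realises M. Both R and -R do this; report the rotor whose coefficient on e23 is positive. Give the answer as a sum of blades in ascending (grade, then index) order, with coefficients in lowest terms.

Method: write R = a + b12*e12 + b13*e13 + b23*e23 with a^2 + b12^2 + b13^2 + b23^2 = 1 (so R^-1 = ~R). Expanding the columns R e_j ~R gives tr M = 4a^2 - 1 and, from the antisymmetric part, M21 - M12 = -4a*b12, M13 - M31 = 4a*b13, M32 - M23 = -4a*b23.
Here tr M = 131/4225, so a^2 = (1 + tr M)/4 = 1089/4225 and a = ±33/65. Taking a = 33/65: M21 - M12 = 0, M13 - M31 = 0, M32 - M23 = -7392/4225, giving b12 = 0, b13 = 0, b23 = 56/65, i.e. R = 33/65 + 56/65*e23.
Its e23 coefficient is already positive.
Answer: 33/65 + 56/65*e23. Note: both R and -R realise this M (trace 131/4225); the covering map identifies them, and the e23-coefficient sign is the tie-breaker.


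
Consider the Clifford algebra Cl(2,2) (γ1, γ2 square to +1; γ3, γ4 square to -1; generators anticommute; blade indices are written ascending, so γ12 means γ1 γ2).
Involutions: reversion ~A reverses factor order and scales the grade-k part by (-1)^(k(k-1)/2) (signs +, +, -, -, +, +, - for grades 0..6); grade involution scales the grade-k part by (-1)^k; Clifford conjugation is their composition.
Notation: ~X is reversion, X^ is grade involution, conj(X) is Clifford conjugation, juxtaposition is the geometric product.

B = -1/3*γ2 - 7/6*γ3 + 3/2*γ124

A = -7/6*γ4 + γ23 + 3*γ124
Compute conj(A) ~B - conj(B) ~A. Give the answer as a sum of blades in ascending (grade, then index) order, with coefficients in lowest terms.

first term: -9/2 - 7/6*γ2 - 1/3*γ3 + 7/4*γ12 + γ14 + 7/18*γ24 + 49/36*γ34 - 3/2*γ134 + 7/2*γ1234
second term: -9/2 - 7/6*γ2 - 1/3*γ3 + 7/4*γ12 + γ14 - 7/18*γ24 - 49/36*γ34 - 3/2*γ134 - 7/2*γ1234
Answer: 7/9*γ24 + 49/18*γ34 + 7*γ1234


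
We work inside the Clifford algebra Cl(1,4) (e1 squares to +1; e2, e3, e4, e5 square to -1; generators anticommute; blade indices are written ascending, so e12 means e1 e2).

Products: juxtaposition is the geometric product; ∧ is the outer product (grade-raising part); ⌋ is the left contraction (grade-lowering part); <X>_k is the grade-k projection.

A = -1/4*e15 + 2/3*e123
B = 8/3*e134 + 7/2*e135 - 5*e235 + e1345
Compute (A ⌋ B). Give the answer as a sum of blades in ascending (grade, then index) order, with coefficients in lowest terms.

step 1: 7/8*e3 - 1/4*e34
Answer: 7/8*e3 - 1/4*e34


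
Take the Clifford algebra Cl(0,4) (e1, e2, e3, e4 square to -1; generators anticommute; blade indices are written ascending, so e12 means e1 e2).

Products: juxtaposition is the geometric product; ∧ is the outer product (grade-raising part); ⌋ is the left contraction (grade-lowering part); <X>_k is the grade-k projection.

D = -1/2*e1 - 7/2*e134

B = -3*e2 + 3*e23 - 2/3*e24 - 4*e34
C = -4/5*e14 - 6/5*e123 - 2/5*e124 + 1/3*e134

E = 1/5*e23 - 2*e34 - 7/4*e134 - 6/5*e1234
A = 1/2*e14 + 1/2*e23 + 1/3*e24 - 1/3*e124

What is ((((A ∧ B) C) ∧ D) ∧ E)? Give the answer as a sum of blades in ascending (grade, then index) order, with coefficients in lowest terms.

step 1: 3/2*e124 + 3/2*e1234
step 2: -3/5 - 17/10*e2 - 3/5*e3 + 9/5*e4 + 7/10*e23 - 9/5*e34
step 3: 3/10*e1 - 17/20*e12 - 3/10*e13 + 9/10*e14 - 7/20*e123 + 3*e134 - 119/20*e1234
step 4: 3/50*e123 - 3/5*e134 + 47/25*e1234
Answer: 3/50*e123 - 3/5*e134 + 47/25*e1234


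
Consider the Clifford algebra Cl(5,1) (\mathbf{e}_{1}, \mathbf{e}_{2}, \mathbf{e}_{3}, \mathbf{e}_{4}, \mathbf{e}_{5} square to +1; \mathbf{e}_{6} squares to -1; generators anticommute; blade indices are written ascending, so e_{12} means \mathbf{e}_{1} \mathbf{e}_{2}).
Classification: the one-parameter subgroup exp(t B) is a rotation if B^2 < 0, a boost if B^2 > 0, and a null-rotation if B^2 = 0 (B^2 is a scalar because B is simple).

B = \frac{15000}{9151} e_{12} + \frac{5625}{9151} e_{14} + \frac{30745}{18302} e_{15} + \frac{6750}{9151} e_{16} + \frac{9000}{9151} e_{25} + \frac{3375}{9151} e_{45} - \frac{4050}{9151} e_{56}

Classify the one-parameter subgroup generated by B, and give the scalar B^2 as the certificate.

B^2 term by term: the squares give (\frac{15000}{9151})^2*(e_{12})^2 + (\frac{5625}{9151})^2*(e_{14})^2 + (\frac{30745}{18302})^2*(e_{15})^2 + (\frac{6750}{9151})^2*(e_{16})^2 + (\frac{9000}{9151})^2*(e_{25})^2 + (\frac{3375}{9151})^2*(e_{45})^2 + (-\frac{4050}{9151})^2*(e_{56})^2 = \frac{225000000}{83740801}*(-1) + \frac{31640625}{83740801}*(-1) + \frac{945255025}{334963204}*(-1) + \frac{45562500}{83740801}*(+1) + \frac{81000000}{83740801}*(-1) + \frac{11390625}{83740801}*(-1) + \frac{16402500}{83740801}*(+1) = -\frac{25}{4} (each basis 2-blade squares to minus the product of its generators' squares); cross terms between blades sharing an index anticommute and cancel; the commuting (index-disjoint) pairs give grade-4 terms 2*c*c'*(blade product), which cancel blade by blade — e_{1245}: \frac{101250000}{83740801} - \frac{101250000}{83740801} = 0; e_{1256}: -\frac{121500000}{83740801} + \frac{121500000}{83740801} = 0; e_{1456}: -\frac{45562500}{83740801} + \frac{45562500}{83740801} = 0 — confirming B is simple. So B^2 = -\frac{25}{4}.
Answer: rotation, certificate B^2 = -\frac{25}{4}. Why this suffices: the scalar -\frac{25}{4} survives any versor conjugation, so its sign alone determines the class however B is presented.


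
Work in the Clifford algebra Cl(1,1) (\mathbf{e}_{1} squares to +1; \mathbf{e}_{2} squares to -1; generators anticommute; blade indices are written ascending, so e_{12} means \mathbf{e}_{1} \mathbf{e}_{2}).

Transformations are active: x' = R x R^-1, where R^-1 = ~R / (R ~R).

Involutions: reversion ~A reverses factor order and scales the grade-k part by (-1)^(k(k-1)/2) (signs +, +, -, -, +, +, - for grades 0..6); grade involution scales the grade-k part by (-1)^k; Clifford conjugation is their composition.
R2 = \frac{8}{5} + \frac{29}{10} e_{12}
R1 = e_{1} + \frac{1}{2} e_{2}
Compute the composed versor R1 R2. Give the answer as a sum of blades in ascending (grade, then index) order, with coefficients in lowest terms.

Distribute over the terms of R1 (each basis-blade product reordered to ascending indices, repeated generators contracted through their squares):
(e_{1}) R2 = \frac{8}{5} e_{1} + \frac{29}{10} e_{2}
(\frac{1}{2} e_{2}) R2 = \frac{29}{20} e_{1} + \frac{4}{5} e_{2}
Summing the partial products and collecting blades:
Answer: \frac{61}{20} e_{1} + \frac{37}{10} e_{2}


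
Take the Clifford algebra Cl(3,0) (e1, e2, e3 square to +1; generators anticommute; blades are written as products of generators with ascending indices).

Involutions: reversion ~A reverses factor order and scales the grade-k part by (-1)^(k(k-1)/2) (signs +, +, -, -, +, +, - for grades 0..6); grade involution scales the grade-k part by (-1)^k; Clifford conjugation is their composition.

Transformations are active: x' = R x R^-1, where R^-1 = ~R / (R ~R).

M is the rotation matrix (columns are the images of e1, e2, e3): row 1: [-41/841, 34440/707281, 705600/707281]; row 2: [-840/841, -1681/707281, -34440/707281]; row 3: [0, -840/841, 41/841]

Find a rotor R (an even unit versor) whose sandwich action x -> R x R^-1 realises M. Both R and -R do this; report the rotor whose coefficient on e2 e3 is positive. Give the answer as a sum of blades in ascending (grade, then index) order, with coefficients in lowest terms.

Method: write R = a + b12*e1 e2 + b13*e1 e3 + b23*e2 e3 with a^2 + b12^2 + b13^2 + b23^2 = 1 (so R^-1 = ~R). Expanding the columns R e_j ~R gives tr M = 4a^2 - 1 and, from the antisymmetric part, M21 - M12 = -4a*b12, M13 - M31 = 4a*b13, M32 - M23 = -4a*b23.
Here tr M = -1681/707281, so a^2 = (1 + tr M)/4 = 176400/707281 and a = ±420/841. Taking a = 420/841: M21 - M12 = -740880/707281, M13 - M31 = 705600/707281, M32 - M23 = -672000/707281, giving b12 = 441/841, b13 = 420/841, b23 = 400/841, i.e. R = 420/841 + 441/841*e1 e2 + 420/841*e1 e3 + 400/841*e2 e3.
Its e2 e3 coefficient is already positive.
Answer: 420/841 + 441/841*e1 e2 + 420/841*e1 e3 + 400/841*e2 e3. Note: both R and -R realise this M (trace -1681/707281); the covering map identifies them, and the e2 e3-coefficient sign is the tie-breaker.


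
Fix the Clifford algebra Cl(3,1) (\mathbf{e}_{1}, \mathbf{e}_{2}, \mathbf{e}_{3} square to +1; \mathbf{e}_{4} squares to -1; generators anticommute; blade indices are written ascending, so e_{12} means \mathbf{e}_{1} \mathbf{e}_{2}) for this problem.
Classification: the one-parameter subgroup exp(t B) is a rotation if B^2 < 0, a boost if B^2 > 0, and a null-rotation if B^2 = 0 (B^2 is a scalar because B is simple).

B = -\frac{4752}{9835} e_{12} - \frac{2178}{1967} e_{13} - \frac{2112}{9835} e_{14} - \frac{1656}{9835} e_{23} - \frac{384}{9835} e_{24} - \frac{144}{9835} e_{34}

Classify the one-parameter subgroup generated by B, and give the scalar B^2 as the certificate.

B^2 term by term: the squares give (-\frac{4752}{9835})^2*(e_{12})^2 + (-\frac{2178}{1967})^2*(e_{13})^2 + (-\frac{2112}{9835})^2*(e_{14})^2 + (-\frac{1656}{9835})^2*(e_{23})^2 + (-\frac{384}{9835})^2*(e_{24})^2 + (-\frac{144}{9835})^2*(e_{34})^2 = \frac{22581504}{96727225}*(-1) + \frac{4743684}{3869089}*(-1) + \frac{4460544}{96727225}*(+1) + \frac{2742336}{96727225}*(-1) + \frac{147456}{96727225}*(+1) + \frac{20736}{96727225}*(+1) = -\frac{36}{25} (each basis 2-blade squares to minus the product of its generators' squares); cross terms between blades sharing an index anticommute and cancel; the commuting (index-disjoint) pairs give grade-4 terms 2*c*c'*(blade product), which cancel blade by blade — e_{1234}: \frac{1368576}{96727225} - \frac{1672704}{19345445} + \frac{6994944}{96727225} = 0 — confirming B is simple. So B^2 = -\frac{36}{25}.
Answer: rotation, certificate B^2 = -\frac{36}{25}. Check the certificate: B^2 = -\frac{36}{25}, and that sign is decisive whatever form B takes.


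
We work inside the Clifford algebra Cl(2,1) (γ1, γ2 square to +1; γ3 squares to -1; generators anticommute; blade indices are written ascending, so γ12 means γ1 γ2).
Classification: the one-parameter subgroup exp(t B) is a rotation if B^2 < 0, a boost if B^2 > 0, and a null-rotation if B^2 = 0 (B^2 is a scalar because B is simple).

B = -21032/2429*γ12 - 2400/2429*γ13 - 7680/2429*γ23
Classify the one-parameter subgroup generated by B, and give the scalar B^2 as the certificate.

B^2 term by term: the squares give (-21032/2429)^2*(γ12)^2 + (-2400/2429)^2*(γ13)^2 + (-7680/2429)^2*(γ23)^2 = 442345024/5900041*(-1) + 5760000/5900041*(+1) + 58982400/5900041*(+1) = -64 (each basis 2-blade squares to minus the product of its generators' squares); cross terms between blades sharing an index anticommute and cancel. So B^2 = -64.
Answer: rotation, certificate B^2 = -64. The class reads off the invariant scalar -64 directly.


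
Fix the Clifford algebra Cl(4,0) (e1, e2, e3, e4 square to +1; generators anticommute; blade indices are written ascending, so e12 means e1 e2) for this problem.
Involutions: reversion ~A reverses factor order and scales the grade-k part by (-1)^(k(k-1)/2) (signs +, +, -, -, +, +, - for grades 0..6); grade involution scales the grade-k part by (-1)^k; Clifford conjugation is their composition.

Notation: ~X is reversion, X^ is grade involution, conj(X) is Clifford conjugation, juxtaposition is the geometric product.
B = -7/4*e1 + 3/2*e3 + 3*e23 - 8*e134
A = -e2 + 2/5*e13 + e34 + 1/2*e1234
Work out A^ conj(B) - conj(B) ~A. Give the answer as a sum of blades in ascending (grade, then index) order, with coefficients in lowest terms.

first term: 37/5*e1 - 4*e2 - 37/10*e3 + 47/10*e4 - 11/20*e12 + 3/2*e14 - 3/2*e23 + 3*e24 + 3/4*e124 + 7/4*e134 - 7/8*e234 + 8*e1234
second term: -43/5*e1 + 4*e2 - 37/10*e3 - 17/10*e4 - 11/20*e12 + 3/2*e14 - 3/2*e23 + 3*e24 - 3/4*e124 - 7/4*e134 + 7/8*e234 + 8*e1234
Answer: 16*e1 - 8*e2 + 32/5*e4 + 3/2*e124 + 7/2*e134 - 7/4*e234


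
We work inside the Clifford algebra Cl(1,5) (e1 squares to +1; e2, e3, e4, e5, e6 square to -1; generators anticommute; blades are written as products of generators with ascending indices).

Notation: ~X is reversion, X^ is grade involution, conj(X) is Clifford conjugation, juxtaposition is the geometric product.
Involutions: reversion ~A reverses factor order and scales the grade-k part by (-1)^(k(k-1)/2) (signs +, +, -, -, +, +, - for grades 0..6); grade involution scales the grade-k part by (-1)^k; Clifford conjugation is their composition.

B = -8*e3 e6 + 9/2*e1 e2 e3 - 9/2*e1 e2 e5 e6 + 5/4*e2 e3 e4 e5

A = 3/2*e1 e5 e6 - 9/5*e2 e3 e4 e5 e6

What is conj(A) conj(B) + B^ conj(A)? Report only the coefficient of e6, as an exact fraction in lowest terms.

first term: 27/4*e2 + 9/4*e6 + 81/10*e1 e3 e4 - 12*e1 e3 e5 - 72/5*e2 e4 e5 + 81/10*e1 e4 e5 e6 + 27/4*e2 e3 e5 e6 + 15/8*e1 e2 e3 e4 e6
second term: -27/4*e2 + 9/4*e6 - 81/10*e1 e3 e4 - 12*e1 e3 e5 + 72/5*e2 e4 e5 + 81/10*e1 e4 e5 e6 - 27/4*e2 e3 e5 e6 - 15/8*e1 e2 e3 e4 e6
Answer: 9/2


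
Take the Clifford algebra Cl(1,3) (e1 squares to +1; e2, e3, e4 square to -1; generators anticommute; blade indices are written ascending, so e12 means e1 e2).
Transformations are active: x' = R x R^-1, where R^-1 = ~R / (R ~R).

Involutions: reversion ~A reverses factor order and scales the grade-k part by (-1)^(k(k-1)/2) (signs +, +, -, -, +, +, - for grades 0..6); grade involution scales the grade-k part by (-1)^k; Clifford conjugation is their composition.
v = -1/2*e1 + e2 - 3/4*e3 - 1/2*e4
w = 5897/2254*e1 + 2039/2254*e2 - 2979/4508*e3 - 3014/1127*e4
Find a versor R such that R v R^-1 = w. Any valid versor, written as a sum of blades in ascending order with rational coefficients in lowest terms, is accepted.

A norm check does it: q(v) = q(w) = -25/16, hence R = v + w = 2385/1127*e1 + 4293/2254*e2 - 1590/1127*e3 - 7155/2254*e4 realises the map — parallel part kept, (v - w)/2 negated, v carried to w.
Answer: 2385/1127*e1 + 4293/2254*e2 - 1590/1127*e3 - 7155/2254*e4


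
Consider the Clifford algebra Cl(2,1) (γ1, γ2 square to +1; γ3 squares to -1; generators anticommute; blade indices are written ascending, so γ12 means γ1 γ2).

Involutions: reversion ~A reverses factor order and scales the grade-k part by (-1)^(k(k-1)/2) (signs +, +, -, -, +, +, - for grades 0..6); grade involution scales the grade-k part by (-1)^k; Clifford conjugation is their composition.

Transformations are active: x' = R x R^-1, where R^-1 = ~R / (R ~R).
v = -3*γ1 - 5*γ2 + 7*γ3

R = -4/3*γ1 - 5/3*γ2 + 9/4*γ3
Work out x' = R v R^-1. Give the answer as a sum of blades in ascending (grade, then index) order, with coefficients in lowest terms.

~R = -4/3*γ1 - 5/3*γ2 + 9/4*γ3, and R ~R = -73/144, so R^-1 = ~R / (-73/144).
R v = -41/12 + 5/3*γ12 - 31/12*γ13 - 5/12*γ23
Answer: -1093/73*γ1 - 1275/73*γ2 + 1703/73*γ3


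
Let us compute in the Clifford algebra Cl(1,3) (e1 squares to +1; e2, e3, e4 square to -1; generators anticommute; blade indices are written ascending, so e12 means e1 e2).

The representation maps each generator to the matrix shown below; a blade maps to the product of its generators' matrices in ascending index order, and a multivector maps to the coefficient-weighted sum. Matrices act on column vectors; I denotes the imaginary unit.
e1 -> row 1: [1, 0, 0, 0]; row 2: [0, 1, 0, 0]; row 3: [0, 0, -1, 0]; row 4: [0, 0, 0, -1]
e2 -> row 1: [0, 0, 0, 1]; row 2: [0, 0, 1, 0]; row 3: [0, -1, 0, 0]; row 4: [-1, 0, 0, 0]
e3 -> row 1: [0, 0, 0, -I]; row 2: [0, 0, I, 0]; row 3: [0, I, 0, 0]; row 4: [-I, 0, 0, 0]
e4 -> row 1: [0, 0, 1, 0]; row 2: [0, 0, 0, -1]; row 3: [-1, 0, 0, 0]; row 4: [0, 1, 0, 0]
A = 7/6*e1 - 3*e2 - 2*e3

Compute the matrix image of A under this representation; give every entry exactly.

M = (7/6)*rho(e1) + (-3)*rho(e2) + (-2)*rho(e3), summed entrywise:
Answer: row 1: [7/6, 0, 0, -3 + 2*I]; row 2: [0, 7/6, -3 - 2*I, 0]; row 3: [0, 3 - 2*I, -7/6, 0]; row 4: [3 + 2*I, 0, 0, -7/6]


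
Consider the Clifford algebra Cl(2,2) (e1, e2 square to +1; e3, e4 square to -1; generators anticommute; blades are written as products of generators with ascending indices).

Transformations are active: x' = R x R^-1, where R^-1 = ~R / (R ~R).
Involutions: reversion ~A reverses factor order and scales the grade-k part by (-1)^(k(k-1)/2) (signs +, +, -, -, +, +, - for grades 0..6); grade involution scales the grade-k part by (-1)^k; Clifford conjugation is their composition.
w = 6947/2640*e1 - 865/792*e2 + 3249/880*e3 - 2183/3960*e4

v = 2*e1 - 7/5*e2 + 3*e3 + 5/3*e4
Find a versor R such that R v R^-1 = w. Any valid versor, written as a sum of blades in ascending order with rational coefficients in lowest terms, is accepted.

R = v + w = 12227/2640*e1 - 9869/3960*e2 + 5889/880*e3 + 4417/3960*e4 works: the equal norms (-1309/225) guarantee its sandwich swaps v into w.
Answer: 12227/2640*e1 - 9869/3960*e2 + 5889/880*e3 + 4417/3960*e4


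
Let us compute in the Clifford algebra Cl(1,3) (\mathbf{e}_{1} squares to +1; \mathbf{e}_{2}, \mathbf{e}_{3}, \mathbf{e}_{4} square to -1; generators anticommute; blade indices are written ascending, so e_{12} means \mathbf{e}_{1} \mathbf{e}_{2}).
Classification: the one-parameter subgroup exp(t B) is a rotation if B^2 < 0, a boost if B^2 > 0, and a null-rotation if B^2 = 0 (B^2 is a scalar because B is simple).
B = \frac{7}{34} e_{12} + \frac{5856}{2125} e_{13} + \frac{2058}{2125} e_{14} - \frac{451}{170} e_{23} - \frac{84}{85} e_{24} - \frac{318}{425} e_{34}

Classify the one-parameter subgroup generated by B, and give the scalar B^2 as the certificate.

B^2 term by term: the squares give (\frac{7}{34})^2*(e_{12})^2 + (\frac{5856}{2125})^2*(e_{13})^2 + (\frac{2058}{2125})^2*(e_{14})^2 + (-\frac{451}{170})^2*(e_{23})^2 + (-\frac{84}{85})^2*(e_{24})^2 + (-\frac{318}{425})^2*(e_{34})^2 = \frac{49}{1156}*(+1) + \frac{34292736}{4515625}*(+1) + \frac{4235364}{4515625}*(+1) + \frac{203401}{28900}*(-1) + \frac{7056}{7225}*(-1) + \frac{101124}{180625}*(-1) = 0 (each basis 2-blade squares to minus the product of its generators' squares); cross terms between blades sharing an index anticommute and cancel; the commuting (index-disjoint) pairs give grade-4 terms 2*c*c'*(blade product), which cancel blade by blade — e_{1234}: -\frac{2226}{7225} + \frac{983808}{180625} - \frac{928158}{180625} = 0 — confirming B is simple. So B^2 = 0.
Answer: null-rotation, certificate B^2 = 0. The class reads off the invariant scalar 0 directly.


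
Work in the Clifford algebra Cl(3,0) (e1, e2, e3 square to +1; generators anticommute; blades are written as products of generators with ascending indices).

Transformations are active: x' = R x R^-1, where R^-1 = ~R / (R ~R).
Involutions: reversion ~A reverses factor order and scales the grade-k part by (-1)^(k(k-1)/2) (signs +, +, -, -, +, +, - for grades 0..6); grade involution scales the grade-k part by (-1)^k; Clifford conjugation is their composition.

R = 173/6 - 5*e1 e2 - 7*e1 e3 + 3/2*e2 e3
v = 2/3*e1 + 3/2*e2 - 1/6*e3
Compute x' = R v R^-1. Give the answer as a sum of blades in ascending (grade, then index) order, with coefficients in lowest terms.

~R = 173/6 + 5*e1 e2 + 7*e1 e3 - 3/2*e2 e3, and R ~R = 16337/18, so R^-1 = ~R / (16337/18).
R v = 116/9*e1 + 139/3*e2 - 43/18*e3 + 37/3*e1 e2 e3
Answer: 9460/49011*e1 + 53393/32674*e2 - 11861/98022*e3


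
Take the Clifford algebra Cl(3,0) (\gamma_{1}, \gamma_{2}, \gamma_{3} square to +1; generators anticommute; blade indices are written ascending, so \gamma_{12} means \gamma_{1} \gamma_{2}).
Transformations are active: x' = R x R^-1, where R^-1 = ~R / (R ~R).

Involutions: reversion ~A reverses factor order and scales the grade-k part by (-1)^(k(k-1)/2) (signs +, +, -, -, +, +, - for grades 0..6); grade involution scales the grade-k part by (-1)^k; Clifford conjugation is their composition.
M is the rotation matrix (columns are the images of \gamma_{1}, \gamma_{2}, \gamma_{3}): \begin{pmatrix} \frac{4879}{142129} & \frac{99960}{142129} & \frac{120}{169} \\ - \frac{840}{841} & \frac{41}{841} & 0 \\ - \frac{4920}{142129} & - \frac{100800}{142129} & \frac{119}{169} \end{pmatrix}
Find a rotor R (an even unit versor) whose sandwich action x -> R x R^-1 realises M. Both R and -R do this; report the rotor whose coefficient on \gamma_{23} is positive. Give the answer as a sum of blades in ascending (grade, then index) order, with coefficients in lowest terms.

Method: write R = a + b12*\gamma_{12} + b13*\gamma_{13} + b23*\gamma_{23} with a^2 + b12^2 + b13^2 + b23^2 = 1 (so R^-1 = ~R). Expanding the columns R e_j ~R gives tr M = 4a^2 - 1 and, from the antisymmetric part, M21 - M12 = -4a*b12, M13 - M31 = 4a*b13, M32 - M23 = -4a*b23.
Here tr M = \frac{111887}{142129}, so a^2 = (1 + tr M)/4 = \frac{63504}{142129} and a = ±\frac{252}{377}. Taking a = \frac{252}{377}: M21 - M12 = -\frac{241920}{142129}, M13 - M31 = \frac{105840}{142129}, M32 - M23 = -\frac{100800}{142129}, giving b12 = \frac{240}{377}, b13 = \frac{105}{377}, b23 = \frac{100}{377}, i.e. R = \frac{252}{377} + \frac{240}{377} \gamma_{12} + \frac{105}{377} \gamma_{13} + \frac{100}{377} \gamma_{23}.
Its \gamma_{23} coefficient is already positive.
Answer: \frac{252}{377} + \frac{240}{377} \gamma_{12} + \frac{105}{377} \gamma_{13} + \frac{100}{377} \gamma_{23}. Note: both R and -R realise this M (trace \frac{111887}{142129}); the covering map identifies them, and the \gamma_{23}-coefficient sign is the tie-breaker.


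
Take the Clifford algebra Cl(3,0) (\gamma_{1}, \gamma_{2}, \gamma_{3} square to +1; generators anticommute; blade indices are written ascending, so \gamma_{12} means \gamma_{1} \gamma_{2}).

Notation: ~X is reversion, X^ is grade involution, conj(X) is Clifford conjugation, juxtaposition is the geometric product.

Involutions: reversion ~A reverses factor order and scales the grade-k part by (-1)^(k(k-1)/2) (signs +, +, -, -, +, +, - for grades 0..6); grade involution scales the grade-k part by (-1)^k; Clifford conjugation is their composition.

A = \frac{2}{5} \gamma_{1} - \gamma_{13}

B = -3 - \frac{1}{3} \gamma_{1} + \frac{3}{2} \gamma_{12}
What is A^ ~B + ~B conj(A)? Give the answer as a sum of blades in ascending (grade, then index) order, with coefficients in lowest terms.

first term: \frac{2}{15} + \frac{6}{5} \gamma_{1} + \frac{3}{5} \gamma_{2} - \frac{1}{3} \gamma_{3} + 3 \gamma_{13} + \frac{3}{2} \gamma_{23}
second term: \frac{2}{15} + \frac{6}{5} \gamma_{1} - \frac{3}{5} \gamma_{2} - \frac{1}{3} \gamma_{3} - 3 \gamma_{13} + \frac{3}{2} \gamma_{23}
Answer: \frac{4}{15} + \frac{12}{5} \gamma_{1} - \frac{2}{3} \gamma_{3} + 3 \gamma_{23}


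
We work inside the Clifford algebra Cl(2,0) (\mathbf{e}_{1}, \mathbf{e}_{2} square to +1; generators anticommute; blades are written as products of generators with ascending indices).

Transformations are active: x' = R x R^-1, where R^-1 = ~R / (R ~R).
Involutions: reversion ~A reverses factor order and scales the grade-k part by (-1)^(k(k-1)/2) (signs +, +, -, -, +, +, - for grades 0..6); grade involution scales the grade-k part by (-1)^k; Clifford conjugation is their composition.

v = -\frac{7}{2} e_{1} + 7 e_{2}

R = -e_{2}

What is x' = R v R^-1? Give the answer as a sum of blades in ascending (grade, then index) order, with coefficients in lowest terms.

~R = -e_{2}, and R ~R = 1, so R^-1 = ~R / (1).
R v = -7 - \frac{7}{2} e_{1} e_{2}
Answer: \frac{7}{2} e_{1} + 7 e_{2}


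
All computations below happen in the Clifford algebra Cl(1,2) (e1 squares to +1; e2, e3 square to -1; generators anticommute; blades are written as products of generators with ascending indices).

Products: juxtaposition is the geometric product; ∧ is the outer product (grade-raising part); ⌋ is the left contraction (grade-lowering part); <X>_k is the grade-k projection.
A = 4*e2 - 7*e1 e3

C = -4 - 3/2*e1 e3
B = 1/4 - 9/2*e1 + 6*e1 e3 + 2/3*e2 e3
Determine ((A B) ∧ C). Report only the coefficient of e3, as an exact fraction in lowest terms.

step 1: -42 + e2 - 205/6*e3 + 40/3*e1 e2 - 7/4*e1 e3 - 24*e1 e2 e3
step 2: 168 - 4*e2 + 410/3*e3 - 160/3*e1 e2 + 70*e1 e3 + 195/2*e1 e2 e3
Answer: 410/3


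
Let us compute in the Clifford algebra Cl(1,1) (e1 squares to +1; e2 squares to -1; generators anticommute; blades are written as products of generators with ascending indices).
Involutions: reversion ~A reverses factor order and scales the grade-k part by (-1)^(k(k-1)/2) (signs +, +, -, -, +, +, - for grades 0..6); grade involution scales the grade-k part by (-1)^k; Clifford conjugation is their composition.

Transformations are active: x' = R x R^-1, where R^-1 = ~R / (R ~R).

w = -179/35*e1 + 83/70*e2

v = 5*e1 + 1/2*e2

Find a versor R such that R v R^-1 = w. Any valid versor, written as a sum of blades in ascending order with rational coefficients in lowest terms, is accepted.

A norm check does it: q(v) = q(w) = 99/4, hence R = v + w = -4/35*e1 + 59/35*e2 realises the map — parallel part kept, (v - w)/2 negated, v carried to w.
Answer: -4/35*e1 + 59/35*e2


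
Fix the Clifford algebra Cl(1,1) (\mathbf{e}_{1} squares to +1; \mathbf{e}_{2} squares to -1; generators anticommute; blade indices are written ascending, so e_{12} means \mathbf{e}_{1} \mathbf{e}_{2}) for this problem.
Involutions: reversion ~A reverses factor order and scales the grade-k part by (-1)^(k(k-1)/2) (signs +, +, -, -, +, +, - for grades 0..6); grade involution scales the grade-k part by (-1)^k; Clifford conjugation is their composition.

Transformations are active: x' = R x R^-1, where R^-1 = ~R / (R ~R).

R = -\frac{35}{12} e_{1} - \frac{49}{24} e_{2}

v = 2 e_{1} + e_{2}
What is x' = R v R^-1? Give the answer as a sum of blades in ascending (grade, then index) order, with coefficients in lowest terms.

~R = -\frac{35}{12} e_{1} - \frac{49}{24} e_{2}, and R ~R = \frac{833}{192}, so R^-1 = ~R / (\frac{833}{192}).
R v = -\frac{91}{24} + \frac{7}{6} e_{12}
Answer: \frac{158}{51} e_{1} + \frac{131}{51} e_{2}


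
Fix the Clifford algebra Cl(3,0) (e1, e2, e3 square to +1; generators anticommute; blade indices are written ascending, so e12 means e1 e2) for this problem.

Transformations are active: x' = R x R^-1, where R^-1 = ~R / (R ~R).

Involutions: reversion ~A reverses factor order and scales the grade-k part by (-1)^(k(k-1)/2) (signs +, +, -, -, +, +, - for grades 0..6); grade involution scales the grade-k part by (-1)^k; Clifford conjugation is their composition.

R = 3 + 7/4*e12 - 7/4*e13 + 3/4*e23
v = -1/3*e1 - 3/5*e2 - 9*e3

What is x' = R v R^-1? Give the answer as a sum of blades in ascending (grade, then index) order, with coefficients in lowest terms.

~R = 3 - 7/4*e12 + 7/4*e13 - 3/4*e23, and R ~R = 251/16, so R^-1 = ~R / (251/16).
R v = 137/10*e1 - 239/30*e2 - 407/15*e3 - 341/20*e123
Answer: 2969/753*e1 - 1569/251*e2 - 6503/1255*e3


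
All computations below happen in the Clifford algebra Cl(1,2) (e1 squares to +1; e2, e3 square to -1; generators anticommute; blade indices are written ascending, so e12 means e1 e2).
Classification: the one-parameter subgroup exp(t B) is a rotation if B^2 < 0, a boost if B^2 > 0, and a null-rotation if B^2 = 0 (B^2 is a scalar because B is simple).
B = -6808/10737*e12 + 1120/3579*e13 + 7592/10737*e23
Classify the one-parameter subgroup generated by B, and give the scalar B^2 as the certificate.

B^2 term by term: the squares give (-6808/10737)^2*(e12)^2 + (1120/3579)^2*(e13)^2 + (7592/10737)^2*(e23)^2 = 46348864/115283169*(+1) + 1254400/12809241*(+1) + 57638464/115283169*(-1) = 0 (each basis 2-blade squares to minus the product of its generators' squares); cross terms between blades sharing an index anticommute and cancel. So B^2 = 0.
Answer: null-rotation, certificate B^2 = 0. The invariant at work: B^2 = 0 is unchanged by conjugation, hence its sign classifies the subgroup whatever basis B is written in.
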